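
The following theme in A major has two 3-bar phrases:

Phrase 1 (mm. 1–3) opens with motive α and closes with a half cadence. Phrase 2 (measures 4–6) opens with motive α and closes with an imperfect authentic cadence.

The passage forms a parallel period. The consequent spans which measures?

measures 4–6

The antecedent is the phrase ending with the weaker cadence (half cadence, phrase 1) and the consequent the one ending more conclusively (imperfect authentic cadence, phrase 2); the consequent is bars 4–6.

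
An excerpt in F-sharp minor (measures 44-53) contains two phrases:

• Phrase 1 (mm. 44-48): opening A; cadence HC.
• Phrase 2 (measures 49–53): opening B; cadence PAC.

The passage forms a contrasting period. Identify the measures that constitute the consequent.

measures 49–53

The antecedent is the phrase ending with the weaker cadence (half cadence, phrase 1) and the consequent the one ending more conclusively (perfect authentic cadence, phrase 2); the consequent is mm. 49–53.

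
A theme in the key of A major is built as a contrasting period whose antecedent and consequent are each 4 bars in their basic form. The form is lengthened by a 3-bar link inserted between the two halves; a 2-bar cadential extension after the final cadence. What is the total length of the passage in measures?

13 measures

Basic contrasting period: 4 + 4 = 8 bars.
8 (basic form) + 3 (link) + 2 (cadential extension) = 13.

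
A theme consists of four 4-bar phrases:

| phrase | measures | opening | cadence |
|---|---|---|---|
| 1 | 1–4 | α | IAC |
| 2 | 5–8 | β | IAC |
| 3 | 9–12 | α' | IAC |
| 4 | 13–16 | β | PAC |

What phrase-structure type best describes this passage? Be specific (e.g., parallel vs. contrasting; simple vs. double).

parallel double period

Four phrases in two halves: the first half (measures 1-8) ends with an imperfect authentic cadence, the second (mm. 9–16) with a perfect authentic cadence — a large antecedent–consequent pair, i.e. a double period.
Phrase 3 begins with the same material as phrase 1, making it parallel.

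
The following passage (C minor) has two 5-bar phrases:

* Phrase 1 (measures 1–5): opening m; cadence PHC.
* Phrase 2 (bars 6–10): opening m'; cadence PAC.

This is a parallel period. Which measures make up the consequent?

measures 6–10

The phrase ending with the weaker cadence (Phrygian half cadence) is the antecedent; the one ending more conclusively (perfect authentic cadence) is the consequent. The consequent is measures 6–10.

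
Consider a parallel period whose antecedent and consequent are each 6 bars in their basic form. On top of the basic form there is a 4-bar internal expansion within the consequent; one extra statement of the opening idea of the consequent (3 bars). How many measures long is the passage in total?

19 measures

Basic parallel period: 6 + 6 = 12 bars.
12 (basic form) + 4 (internal expansion) + 3 (extra statement) = 19.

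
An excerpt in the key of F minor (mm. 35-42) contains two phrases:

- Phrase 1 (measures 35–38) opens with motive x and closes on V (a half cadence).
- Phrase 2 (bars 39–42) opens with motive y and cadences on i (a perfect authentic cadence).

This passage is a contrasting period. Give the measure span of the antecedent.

measures 35–38

The antecedent is the phrase ending with the weaker cadence (half cadence, phrase 1) and the consequent the one ending more conclusively (perfect authentic cadence, phrase 2); the antecedent is bars 35–38.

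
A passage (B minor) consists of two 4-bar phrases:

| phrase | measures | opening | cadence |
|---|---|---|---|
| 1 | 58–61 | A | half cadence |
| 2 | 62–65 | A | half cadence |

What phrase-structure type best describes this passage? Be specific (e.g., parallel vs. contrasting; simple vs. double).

repeated phrase

Both phrases have the same opening (A) and the same cadence (half cadence): the second is a restatement, not a consequent, so this is a repeated phrase rather than a period.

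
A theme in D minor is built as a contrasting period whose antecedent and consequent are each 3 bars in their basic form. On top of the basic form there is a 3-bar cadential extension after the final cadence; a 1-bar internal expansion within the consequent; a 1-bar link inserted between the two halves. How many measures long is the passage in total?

Basic contrasting period: 3 + 3 = 6 bars.
6 (basic form) + 3 (cadential extension) + 1 (internal expansion) + 1 (link) = 11.

11 measures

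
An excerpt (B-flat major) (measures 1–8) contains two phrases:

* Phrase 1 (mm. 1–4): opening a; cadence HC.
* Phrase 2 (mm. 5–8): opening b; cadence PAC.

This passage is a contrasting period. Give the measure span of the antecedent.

The antecedent is the phrase ending with the weaker cadence (half cadence, phrase 1) and the consequent the one ending more conclusively (perfect authentic cadence, phrase 2); the antecedent is mm. 1–4.

measures 1–4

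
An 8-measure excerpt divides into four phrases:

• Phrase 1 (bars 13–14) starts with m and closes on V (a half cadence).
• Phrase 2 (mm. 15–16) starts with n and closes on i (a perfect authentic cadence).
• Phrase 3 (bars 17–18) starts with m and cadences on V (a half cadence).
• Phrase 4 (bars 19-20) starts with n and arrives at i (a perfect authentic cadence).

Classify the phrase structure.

repeated period

The cadence pattern HC–PAC–HC–PAC is weak–strong twice, and phrases 3–4 restate phrases 1–2: a period heard twice, not a double period (which would end weakly at phrase 2).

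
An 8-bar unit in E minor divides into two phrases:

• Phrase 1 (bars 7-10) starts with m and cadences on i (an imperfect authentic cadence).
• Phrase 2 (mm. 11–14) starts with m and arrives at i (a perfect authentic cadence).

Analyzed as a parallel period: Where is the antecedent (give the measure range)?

measures 7–10

The antecedent is the phrase ending with the weaker cadence (imperfect authentic cadence, phrase 1) and the consequent the one ending more conclusively (perfect authentic cadence, phrase 2); the antecedent is mm. 7-10.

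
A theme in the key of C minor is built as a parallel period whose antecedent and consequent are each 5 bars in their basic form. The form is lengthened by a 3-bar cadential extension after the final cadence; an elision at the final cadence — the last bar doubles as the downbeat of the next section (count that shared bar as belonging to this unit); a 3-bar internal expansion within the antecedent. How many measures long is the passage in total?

16 measures

Basic parallel period: 5 + 5 = 10 bars.
10 (basic form) + 3 (cadential extension) + 3 (internal expansion) = 16.
The elision shares a bar with the next section but does not change this unit's count.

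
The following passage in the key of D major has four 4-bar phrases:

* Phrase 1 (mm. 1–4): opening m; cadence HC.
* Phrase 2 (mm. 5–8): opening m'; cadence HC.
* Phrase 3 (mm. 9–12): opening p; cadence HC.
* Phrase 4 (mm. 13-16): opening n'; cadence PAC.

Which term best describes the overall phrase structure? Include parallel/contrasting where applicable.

contrasting double period

Four phrases in two halves: the first half (measures 1-8) ends with a half cadence, the second (mm. 9–16) with a perfect authentic cadence — a large antecedent–consequent pair, i.e. a double period.
Phrase 3 begins with different material from phrase 1, making it contrasting.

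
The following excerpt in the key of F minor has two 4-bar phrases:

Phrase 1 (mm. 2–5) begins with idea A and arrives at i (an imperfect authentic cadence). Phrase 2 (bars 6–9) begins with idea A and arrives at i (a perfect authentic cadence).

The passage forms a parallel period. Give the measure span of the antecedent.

The antecedent is the phrase ending with the weaker cadence (imperfect authentic cadence, phrase 1) and the consequent the one ending more conclusively (perfect authentic cadence, phrase 2); the antecedent is mm. 2-5.

measures 2–5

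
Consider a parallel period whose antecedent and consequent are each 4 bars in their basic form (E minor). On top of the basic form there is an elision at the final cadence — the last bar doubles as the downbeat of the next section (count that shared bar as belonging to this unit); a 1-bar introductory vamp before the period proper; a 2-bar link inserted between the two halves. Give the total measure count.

Basic parallel period: 4 + 4 = 8 bars.
8 (basic form) + 1 (introduction) + 2 (link) = 11.
The elision shares a bar with the next section but does not change this unit's count.

11 measures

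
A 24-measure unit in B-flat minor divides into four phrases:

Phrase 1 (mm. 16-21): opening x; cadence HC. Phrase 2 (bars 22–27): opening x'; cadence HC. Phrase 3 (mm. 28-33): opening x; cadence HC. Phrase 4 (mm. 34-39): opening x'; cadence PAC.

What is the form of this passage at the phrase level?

parallel double period

Four phrases in two halves: the first half (mm. 16-27) ends with a half cadence, the second (mm. 28–39) with a perfect authentic cadence — a large antecedent–consequent pair, i.e. a double period.
Phrase 3 begins with the same material as phrase 1, making it parallel.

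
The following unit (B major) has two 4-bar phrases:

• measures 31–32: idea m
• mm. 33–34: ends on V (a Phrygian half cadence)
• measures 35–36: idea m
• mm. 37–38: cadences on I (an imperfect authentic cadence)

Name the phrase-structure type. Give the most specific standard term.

Phrase 1 ends with a Phrygian half cadence (weaker) and phrase 2 with an imperfect authentic cadence (stronger): antecedent + consequent = a period.
The two phrases open with the same material (m / m), so the period is parallel.

parallel period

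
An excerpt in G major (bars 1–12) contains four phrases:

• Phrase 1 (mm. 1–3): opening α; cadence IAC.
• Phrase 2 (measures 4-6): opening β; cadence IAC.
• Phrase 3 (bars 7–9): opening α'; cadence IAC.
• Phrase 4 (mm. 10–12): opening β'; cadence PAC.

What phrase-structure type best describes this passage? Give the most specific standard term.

parallel double period

Four phrases in two halves: the first half (bars 1–6) ends with an imperfect authentic cadence, the second (mm. 7–12) with a perfect authentic cadence — a large antecedent–consequent pair, i.e. a double period.
Phrase 3 begins with the same material as phrase 1, making it parallel.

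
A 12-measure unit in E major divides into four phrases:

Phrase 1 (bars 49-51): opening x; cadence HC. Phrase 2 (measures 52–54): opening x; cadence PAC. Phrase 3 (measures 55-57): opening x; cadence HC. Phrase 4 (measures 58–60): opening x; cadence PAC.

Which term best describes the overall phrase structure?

repeated period

The cadence pattern HC–PAC–HC–PAC is weak–strong twice, and phrases 3–4 restate phrases 1–2: a period heard twice, not a double period (which would end weakly at phrase 2).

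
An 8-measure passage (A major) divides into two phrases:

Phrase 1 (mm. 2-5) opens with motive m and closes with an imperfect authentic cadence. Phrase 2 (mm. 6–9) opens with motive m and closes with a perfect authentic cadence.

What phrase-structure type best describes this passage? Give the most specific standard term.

Phrase 1 ends with an imperfect authentic cadence (weaker) and phrase 2 with a perfect authentic cadence (stronger): antecedent + consequent = a period.
The two phrases open with the same material (m / m), so the period is parallel.

parallel period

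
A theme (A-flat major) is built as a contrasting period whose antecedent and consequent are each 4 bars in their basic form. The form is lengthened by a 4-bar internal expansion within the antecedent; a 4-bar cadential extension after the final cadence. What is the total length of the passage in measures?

16 measures

Basic contrasting period: 4 + 4 = 8 bars.
8 (basic form) + 4 (internal expansion) + 4 (cadential extension) = 16.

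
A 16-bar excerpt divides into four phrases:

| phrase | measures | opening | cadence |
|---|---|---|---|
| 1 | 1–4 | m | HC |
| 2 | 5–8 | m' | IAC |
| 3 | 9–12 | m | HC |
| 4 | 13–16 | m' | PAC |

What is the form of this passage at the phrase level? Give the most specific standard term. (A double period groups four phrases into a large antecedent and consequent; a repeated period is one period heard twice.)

Four phrases in two halves: the first half (mm. 1–8) ends with an imperfect authentic cadence, the second (mm. 9-16) with a perfect authentic cadence — a large antecedent–consequent pair, i.e. a double period.
Phrase 3 begins with the same material as phrase 1, making it parallel.

parallel double period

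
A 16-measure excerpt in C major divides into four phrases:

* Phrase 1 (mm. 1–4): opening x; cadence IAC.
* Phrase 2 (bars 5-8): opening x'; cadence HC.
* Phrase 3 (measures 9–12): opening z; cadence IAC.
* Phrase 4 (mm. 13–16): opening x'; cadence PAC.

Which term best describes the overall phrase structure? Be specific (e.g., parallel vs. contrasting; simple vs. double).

contrasting double period

Four phrases in two halves: the first half (mm. 1–8) ends with a half cadence, the second (bars 9-16) with a perfect authentic cadence — a large antecedent–consequent pair, i.e. a double period.
Phrase 3 begins with different material from phrase 1, making it contrasting.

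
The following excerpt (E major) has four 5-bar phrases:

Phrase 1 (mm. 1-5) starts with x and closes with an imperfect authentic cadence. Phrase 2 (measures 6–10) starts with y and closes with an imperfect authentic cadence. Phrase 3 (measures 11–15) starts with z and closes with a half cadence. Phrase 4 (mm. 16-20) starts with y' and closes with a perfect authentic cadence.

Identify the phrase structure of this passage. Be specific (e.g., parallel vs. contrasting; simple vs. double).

contrasting double period

Four phrases in two halves: the first half (mm. 1–10) ends with an imperfect authentic cadence, the second (mm. 11–20) with a perfect authentic cadence — a large antecedent–consequent pair, i.e. a double period.
Phrase 3 begins with different material from phrase 1, making it contrasting.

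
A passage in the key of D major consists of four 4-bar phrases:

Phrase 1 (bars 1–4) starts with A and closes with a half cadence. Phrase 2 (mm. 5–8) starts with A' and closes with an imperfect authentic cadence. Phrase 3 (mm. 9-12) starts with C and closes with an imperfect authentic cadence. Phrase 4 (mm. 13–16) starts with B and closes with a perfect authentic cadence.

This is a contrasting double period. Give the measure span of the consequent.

In a double period the first pair of phrases (ending imperfect authentic cadence) is the large antecedent and the second pair (ending perfect authentic cadence) is the large consequent; the consequent is measures 9–16.

measures 9–16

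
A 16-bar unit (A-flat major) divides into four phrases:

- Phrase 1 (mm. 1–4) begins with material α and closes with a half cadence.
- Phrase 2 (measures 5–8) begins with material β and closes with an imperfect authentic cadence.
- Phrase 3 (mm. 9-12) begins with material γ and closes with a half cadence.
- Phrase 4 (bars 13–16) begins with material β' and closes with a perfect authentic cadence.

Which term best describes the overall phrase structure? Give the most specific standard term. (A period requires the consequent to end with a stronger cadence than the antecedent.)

Four phrases in two halves: the first half (measures 1–8) ends with an imperfect authentic cadence, the second (mm. 9–16) with a perfect authentic cadence — a large antecedent–consequent pair, i.e. a double period.
Phrase 3 begins with different material from phrase 1, making it contrasting.

contrasting double period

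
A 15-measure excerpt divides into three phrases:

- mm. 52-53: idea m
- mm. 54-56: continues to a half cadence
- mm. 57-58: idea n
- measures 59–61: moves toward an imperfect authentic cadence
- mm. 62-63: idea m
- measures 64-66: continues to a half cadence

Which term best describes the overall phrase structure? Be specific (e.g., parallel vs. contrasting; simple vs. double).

phrase group

The final phrase closes with a half cadence, which is not stronger than the preceding imperfect authentic cadence; the 3 phrases lack an overall antecedent–consequent design and so form a phrase group.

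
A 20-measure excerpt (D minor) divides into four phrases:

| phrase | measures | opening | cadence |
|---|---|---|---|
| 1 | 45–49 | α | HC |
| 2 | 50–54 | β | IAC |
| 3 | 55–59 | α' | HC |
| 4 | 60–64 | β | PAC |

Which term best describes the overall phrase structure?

parallel double period

Four phrases in two halves: the first half (measures 45-54) ends with an imperfect authentic cadence, the second (mm. 55-64) with a perfect authentic cadence — a large antecedent–consequent pair, i.e. a double period.
Phrase 3 begins with the same material as phrase 1, making it parallel.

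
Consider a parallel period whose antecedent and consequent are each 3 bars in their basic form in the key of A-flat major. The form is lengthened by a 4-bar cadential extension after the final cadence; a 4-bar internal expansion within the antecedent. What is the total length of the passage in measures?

14 measures

Basic parallel period: 3 + 3 = 6 bars.
6 (basic form) + 4 (cadential extension) + 4 (internal expansion) = 14.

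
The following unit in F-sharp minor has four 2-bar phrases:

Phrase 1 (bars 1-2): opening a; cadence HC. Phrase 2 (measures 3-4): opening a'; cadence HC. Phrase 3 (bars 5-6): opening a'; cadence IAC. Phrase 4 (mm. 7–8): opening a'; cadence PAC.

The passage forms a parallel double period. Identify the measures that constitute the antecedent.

measures 1–4

In a double period the four phrases pair into a large antecedent (phrases 1–2, ending half cadence) and a large consequent (phrases 3–4, ending perfect authentic cadence). The antecedent spans mm. 1–4.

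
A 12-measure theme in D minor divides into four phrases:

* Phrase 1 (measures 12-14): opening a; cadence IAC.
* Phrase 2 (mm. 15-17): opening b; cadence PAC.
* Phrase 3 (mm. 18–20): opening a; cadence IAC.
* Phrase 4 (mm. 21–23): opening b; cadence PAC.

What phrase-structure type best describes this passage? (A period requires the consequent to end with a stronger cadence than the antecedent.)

The cadence pattern IAC–PAC–IAC–PAC is weak–strong twice, and phrases 3–4 restate phrases 1–2: a period heard twice, not a double period (which would end weakly at phrase 2).

repeated period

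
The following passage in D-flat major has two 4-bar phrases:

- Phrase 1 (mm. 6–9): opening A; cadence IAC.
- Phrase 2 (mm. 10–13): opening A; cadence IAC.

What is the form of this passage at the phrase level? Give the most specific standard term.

repeated phrase

Both phrases have the same opening (A) and the same cadence (imperfect authentic cadence): the second is a restatement, not a consequent, so this is a repeated phrase rather than a period.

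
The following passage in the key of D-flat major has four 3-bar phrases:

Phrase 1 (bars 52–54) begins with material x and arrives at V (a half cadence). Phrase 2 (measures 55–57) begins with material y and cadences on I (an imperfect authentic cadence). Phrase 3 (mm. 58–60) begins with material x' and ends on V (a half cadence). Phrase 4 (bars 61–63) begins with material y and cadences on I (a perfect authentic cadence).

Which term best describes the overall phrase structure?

Four phrases in two halves: the first half (mm. 52-57) ends with an imperfect authentic cadence, the second (mm. 58–63) with a perfect authentic cadence — a large antecedent–consequent pair, i.e. a double period.
Phrase 3 begins with the same material as phrase 1, making it parallel.

parallel double period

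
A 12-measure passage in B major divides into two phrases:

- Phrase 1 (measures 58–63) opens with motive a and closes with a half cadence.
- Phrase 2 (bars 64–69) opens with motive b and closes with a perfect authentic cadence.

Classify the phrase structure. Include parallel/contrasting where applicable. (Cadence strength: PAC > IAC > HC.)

contrasting period

Phrase 1 ends with a half cadence (weaker) and phrase 2 with a perfect authentic cadence (stronger): antecedent + consequent = a period.
The two phrases open with different material (a / b), so the period is contrasting.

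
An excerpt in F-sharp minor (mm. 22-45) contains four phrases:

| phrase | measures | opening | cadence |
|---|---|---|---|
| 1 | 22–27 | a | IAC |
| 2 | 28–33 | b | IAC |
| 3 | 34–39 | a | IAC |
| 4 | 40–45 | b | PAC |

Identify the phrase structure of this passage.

Four phrases in two halves: the first half (mm. 22-33) ends with an imperfect authentic cadence, the second (mm. 34–45) with a perfect authentic cadence — a large antecedent–consequent pair, i.e. a double period.
Phrase 3 begins with the same material as phrase 1, making it parallel.

parallel double period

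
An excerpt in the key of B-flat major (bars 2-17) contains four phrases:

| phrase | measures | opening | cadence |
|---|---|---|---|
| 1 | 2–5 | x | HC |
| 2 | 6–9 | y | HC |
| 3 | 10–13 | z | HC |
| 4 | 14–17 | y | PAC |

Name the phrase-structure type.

Four phrases in two halves: the first half (mm. 2–9) ends with a half cadence, the second (mm. 10-17) with a perfect authentic cadence — a large antecedent–consequent pair, i.e. a double period.
Phrase 3 begins with different material from phrase 1, making it contrasting.

contrasting double period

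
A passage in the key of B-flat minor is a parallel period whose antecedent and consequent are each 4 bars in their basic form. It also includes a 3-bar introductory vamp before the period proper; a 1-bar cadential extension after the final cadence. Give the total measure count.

12 measures

Basic parallel period: 4 + 4 = 8 bars.
8 (basic form) + 3 (introduction) + 1 (cadential extension) = 12.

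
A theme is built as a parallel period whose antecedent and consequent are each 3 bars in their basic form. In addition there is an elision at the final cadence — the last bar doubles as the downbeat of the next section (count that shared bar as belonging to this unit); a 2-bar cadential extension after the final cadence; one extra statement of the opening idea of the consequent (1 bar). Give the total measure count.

9 measures

Basic parallel period: 3 + 3 = 6 bars.
6 (basic form) + 2 (cadential extension) + 1 (extra statement) = 9.
The elision shares a bar with the next section but does not change this unit's count.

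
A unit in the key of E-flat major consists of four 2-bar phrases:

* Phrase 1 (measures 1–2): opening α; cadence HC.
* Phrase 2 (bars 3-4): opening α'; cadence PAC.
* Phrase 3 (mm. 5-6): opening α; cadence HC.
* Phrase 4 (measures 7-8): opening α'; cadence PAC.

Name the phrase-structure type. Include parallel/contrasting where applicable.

The cadence pattern HC–PAC–HC–PAC is weak–strong twice, and phrases 3–4 restate phrases 1–2: a period heard twice, not a double period (which would end weakly at phrase 2).

repeated period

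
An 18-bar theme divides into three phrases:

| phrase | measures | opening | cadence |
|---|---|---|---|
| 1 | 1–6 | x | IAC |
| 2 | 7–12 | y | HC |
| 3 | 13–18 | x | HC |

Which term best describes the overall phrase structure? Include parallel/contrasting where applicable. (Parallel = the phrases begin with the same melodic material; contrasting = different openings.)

phrase group

The final phrase closes with a half cadence, which is not stronger than the preceding half cadence; the 3 phrases lack an overall antecedent–consequent design and so form a phrase group.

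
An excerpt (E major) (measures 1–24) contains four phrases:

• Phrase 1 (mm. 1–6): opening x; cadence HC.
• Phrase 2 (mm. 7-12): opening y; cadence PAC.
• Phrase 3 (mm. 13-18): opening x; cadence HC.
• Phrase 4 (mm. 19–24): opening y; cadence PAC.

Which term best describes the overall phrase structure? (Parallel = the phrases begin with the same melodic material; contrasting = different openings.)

The cadence pattern HC–PAC–HC–PAC is weak–strong twice, and phrases 3–4 restate phrases 1–2: a period heard twice, not a double period (which would end weakly at phrase 2).

repeated period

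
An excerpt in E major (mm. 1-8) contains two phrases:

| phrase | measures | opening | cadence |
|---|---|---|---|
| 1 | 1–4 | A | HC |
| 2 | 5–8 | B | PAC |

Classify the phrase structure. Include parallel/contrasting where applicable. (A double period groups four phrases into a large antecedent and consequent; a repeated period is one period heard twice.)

contrasting period

Phrase 1 ends with a half cadence (weaker) and phrase 2 with a perfect authentic cadence (stronger): antecedent + consequent = a period.
The two phrases open with different material (A / B), so the period is contrasting.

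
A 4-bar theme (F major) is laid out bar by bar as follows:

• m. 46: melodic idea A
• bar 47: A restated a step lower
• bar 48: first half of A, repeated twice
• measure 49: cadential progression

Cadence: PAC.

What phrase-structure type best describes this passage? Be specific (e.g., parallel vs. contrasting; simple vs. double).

sentence

Basic idea (m. 46) + its repetition (m. 47) form the presentation; fragmentation and cadence (measures 48-49) form the continuation — the 4-bar whole is a sentence.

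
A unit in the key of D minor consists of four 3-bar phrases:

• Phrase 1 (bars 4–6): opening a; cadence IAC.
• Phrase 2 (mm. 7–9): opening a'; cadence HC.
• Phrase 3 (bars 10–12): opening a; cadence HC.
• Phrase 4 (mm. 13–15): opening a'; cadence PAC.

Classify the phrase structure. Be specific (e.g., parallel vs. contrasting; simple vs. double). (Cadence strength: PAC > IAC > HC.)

parallel double period

Four phrases in two halves: the first half (mm. 4-9) ends with a half cadence, the second (mm. 10–15) with a perfect authentic cadence — a large antecedent–consequent pair, i.e. a double period.
Phrase 3 begins with the same material as phrase 1, making it parallel.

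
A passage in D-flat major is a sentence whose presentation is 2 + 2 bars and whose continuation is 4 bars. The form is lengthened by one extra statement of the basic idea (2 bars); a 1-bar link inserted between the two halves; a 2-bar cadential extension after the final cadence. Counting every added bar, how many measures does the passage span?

Basic sentence: 2 + 2 + 4 = 8 bars.
8 (basic form) + 2 (extra statement) + 1 (link) + 2 (cadential extension) = 13.

13 measures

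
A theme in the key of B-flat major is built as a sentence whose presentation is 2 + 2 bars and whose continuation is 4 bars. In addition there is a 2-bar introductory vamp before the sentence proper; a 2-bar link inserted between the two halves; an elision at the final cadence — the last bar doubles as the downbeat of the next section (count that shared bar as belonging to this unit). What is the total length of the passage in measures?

Basic sentence: 2 + 2 + 4 = 8 bars.
8 (basic form) + 2 (introduction) + 2 (link) = 12.
The elision shares a bar with the next section but does not change this unit's count.

12 measures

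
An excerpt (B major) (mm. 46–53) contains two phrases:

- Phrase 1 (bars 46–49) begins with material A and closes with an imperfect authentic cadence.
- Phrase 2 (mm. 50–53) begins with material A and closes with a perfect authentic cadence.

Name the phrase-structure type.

Phrase 1 ends with an imperfect authentic cadence (weaker) and phrase 2 with a perfect authentic cadence (stronger): antecedent + consequent = a period.
The two phrases open with the same material (A / A), so the period is parallel.

parallel period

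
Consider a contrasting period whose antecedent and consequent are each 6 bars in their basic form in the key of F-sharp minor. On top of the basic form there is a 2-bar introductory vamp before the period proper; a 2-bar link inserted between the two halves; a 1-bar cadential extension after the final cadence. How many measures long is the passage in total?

Basic contrasting period: 6 + 6 = 12 bars.
12 (basic form) + 2 (introduction) + 2 (link) + 1 (cadential extension) = 17.

17 measures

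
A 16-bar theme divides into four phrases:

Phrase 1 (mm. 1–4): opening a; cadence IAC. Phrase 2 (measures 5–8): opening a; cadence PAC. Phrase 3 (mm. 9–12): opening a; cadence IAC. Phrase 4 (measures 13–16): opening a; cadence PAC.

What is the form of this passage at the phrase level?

repeated period

The cadence pattern IAC–PAC–IAC–PAC is weak–strong twice, and phrases 3–4 restate phrases 1–2: a period heard twice, not a double period (which would end weakly at phrase 2).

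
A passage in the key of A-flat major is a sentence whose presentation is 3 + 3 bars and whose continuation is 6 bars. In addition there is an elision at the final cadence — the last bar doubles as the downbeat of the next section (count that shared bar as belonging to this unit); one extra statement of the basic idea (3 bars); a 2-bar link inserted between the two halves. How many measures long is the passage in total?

17 measures

Basic sentence: 3 + 3 + 6 = 12 bars.
12 (basic form) + 3 (extra statement) + 2 (link) = 17.
The elision shares a bar with the next section but does not change this unit's count.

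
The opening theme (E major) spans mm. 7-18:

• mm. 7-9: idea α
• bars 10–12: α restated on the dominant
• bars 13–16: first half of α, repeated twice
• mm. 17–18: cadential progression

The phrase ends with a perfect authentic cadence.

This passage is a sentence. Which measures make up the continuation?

After the presentation (bars 7–12), the continuation covers the fragmentation through the cadence: mm. 13–18.

measures 13–18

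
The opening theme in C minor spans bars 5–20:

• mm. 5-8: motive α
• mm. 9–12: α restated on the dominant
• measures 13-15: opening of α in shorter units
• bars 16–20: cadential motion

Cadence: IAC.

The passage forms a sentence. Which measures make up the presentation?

The presentation of a sentence is the basic idea (mm. 5–8) plus its repetition (mm. 9–12); the presentation is therefore bars 5–12.

measures 5–12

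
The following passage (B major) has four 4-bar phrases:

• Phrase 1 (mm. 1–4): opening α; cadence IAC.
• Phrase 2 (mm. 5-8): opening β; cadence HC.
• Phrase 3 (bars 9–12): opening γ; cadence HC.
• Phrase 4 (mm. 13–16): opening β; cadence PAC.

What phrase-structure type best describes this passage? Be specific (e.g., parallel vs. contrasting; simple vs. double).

contrasting double period

Four phrases in two halves: the first half (bars 1–8) ends with a half cadence, the second (bars 9-16) with a perfect authentic cadence — a large antecedent–consequent pair, i.e. a double period.
Phrase 3 begins with different material from phrase 1, making it contrasting.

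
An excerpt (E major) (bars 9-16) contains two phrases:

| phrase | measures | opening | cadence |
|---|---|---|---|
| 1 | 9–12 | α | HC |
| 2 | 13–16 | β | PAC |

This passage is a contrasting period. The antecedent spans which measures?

measures 9–12

The antecedent is the phrase ending with the weaker cadence (half cadence, phrase 1) and the consequent the one ending more conclusively (perfect authentic cadence, phrase 2); the antecedent is mm. 9–12.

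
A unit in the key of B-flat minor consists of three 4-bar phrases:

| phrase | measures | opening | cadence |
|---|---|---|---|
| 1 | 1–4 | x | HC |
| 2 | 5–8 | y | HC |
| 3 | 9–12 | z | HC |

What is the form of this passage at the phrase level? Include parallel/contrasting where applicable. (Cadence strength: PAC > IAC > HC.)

The final phrase closes with a half cadence, which is not stronger than the preceding half cadence; the 3 phrases lack an overall antecedent–consequent design and so form a phrase group.

phrase group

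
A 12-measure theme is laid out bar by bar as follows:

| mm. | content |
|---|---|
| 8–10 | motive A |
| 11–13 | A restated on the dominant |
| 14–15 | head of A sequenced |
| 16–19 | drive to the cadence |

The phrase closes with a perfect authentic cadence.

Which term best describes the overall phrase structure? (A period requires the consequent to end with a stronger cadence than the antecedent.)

Basic idea (mm. 8–10) + its repetition (measures 11–13) form the presentation; fragmentation and cadence (mm. 14–19) form the continuation — the 12-bar whole is a sentence.

sentence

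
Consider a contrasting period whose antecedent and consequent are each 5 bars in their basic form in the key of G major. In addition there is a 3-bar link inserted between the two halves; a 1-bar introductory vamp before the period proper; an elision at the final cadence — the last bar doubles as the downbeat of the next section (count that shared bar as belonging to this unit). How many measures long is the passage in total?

14 measures

Basic contrasting period: 5 + 5 = 10 bars.
10 (basic form) + 3 (link) + 1 (introduction) = 14.
The elision shares a bar with the next section but does not change this unit's count.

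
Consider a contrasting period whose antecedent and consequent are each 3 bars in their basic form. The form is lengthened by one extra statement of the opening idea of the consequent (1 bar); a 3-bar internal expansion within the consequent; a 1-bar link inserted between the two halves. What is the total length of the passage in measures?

Basic contrasting period: 3 + 3 = 6 bars.
6 (basic form) + 1 (extra statement) + 3 (internal expansion) + 1 (link) = 11.

11 measures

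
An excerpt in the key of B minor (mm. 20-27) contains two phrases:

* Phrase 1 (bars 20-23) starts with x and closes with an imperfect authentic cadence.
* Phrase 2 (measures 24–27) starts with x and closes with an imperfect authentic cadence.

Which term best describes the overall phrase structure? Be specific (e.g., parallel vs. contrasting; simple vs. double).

repeated phrase

Both phrases have the same opening (x) and the same cadence (imperfect authentic cadence): the second is a restatement, not a consequent, so this is a repeated phrase rather than a period.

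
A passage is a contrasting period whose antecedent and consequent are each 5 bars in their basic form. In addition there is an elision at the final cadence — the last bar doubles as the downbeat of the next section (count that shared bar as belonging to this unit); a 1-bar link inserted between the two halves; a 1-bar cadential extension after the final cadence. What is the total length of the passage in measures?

Basic contrasting period: 5 + 5 = 10 bars.
10 (basic form) + 1 (link) + 1 (cadential extension) = 12.
The elision shares a bar with the next section but does not change this unit's count.

12 measures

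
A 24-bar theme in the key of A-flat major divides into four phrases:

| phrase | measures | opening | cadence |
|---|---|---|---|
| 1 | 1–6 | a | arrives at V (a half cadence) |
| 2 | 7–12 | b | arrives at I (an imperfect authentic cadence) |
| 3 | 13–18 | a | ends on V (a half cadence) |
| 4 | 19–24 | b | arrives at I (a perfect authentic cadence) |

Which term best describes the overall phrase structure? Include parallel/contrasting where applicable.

parallel double period

Four phrases in two halves: the first half (mm. 1–12) ends with an imperfect authentic cadence, the second (mm. 13-24) with a perfect authentic cadence — a large antecedent–consequent pair, i.e. a double period.
Phrase 3 begins with the same material as phrase 1, making it parallel.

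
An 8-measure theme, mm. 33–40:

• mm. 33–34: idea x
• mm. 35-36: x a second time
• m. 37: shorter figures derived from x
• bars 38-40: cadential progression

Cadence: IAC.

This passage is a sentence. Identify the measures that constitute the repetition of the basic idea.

The presentation of a sentence is the basic idea (measures 33–34) plus its repetition (mm. 35–36); the repetition of the basic idea is therefore bars 35–36.

measures 35–36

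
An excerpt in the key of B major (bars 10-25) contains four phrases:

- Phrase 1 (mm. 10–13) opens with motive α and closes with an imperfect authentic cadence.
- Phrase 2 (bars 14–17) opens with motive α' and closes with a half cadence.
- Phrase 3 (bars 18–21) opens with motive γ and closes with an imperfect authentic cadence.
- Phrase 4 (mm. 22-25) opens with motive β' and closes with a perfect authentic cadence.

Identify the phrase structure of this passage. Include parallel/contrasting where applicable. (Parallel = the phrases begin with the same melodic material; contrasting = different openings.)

Four phrases in two halves: the first half (measures 10–17) ends with a half cadence, the second (measures 18–25) with a perfect authentic cadence — a large antecedent–consequent pair, i.e. a double period.
Phrase 3 begins with different material from phrase 1, making it contrasting.

contrasting double period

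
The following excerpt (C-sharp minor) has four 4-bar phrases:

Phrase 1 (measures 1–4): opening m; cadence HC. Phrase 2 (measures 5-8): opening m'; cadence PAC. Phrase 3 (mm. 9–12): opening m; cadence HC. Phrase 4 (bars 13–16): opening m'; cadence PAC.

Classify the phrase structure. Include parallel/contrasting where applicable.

The cadence pattern HC–PAC–HC–PAC is weak–strong twice, and phrases 3–4 restate phrases 1–2: a period heard twice, not a double period (which would end weakly at phrase 2).

repeated period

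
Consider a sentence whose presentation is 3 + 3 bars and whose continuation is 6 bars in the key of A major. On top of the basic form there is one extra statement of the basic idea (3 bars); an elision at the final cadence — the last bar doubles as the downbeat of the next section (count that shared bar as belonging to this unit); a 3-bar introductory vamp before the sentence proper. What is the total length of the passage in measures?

18 measures

Basic sentence: 3 + 3 + 6 = 12 bars.
12 (basic form) + 3 (extra statement) + 3 (introduction) = 18.
The elision shares a bar with the next section but does not change this unit's count.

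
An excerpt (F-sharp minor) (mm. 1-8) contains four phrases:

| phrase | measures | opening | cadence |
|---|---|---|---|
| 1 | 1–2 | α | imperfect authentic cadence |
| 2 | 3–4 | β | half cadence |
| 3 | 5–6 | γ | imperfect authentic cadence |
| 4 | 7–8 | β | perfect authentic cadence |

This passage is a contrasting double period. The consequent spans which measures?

measures 5–8

In a double period the four phrases pair into a large antecedent (phrases 1–2, ending half cadence) and a large consequent (phrases 3–4, ending perfect authentic cadence). The consequent spans bars 5-8.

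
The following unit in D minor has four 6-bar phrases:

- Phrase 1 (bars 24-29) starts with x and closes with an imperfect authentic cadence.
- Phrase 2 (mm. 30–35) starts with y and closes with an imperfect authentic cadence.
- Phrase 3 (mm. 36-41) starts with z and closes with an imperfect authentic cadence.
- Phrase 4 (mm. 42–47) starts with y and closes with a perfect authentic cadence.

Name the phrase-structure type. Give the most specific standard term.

contrasting double period

Four phrases in two halves: the first half (bars 24–35) ends with an imperfect authentic cadence, the second (mm. 36-47) with a perfect authentic cadence — a large antecedent–consequent pair, i.e. a double period.
Phrase 3 begins with different material from phrase 1, making it contrasting.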